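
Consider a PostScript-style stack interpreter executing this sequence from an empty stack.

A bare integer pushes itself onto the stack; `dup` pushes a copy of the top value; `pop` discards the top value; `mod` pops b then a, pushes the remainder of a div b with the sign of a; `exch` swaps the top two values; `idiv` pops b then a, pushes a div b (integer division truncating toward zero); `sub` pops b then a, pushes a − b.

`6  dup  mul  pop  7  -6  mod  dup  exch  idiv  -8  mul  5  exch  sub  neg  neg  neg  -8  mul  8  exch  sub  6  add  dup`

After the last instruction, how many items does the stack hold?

2

6    : [6]
dup  : [6, 6]
mul  : [36]
pop  : []
7    : [7]
-6   : [7, -6]
mod  : [1]
dup  : [1, 1]
exch : [1, 1]
idiv : [1]
-8   : [1, -8]
mul  : [-8]
5    : [-8, 5]
exch : [5, -8]
sub  : [13]
neg  : [-13]
neg  : [13]
neg  : [-13]
-8   : [-13, -8]
mul  : [104]
8    : [104, 8]
exch : [8, 104]
sub  : [-96]
6    : [-96, 6]
add  : [-90]
dup  : [-90, -90]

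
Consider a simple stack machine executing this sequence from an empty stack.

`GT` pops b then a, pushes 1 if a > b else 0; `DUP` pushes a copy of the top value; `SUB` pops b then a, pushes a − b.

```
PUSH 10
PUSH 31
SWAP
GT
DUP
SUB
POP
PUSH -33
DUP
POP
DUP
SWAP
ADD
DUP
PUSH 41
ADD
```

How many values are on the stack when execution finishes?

2

PUSH 10  : [10]
PUSH 31  : [10, 31]
SWAP     : [31, 10]
GT       : [1]
DUP      : [1, 1]
SUB      : [0]
POP      : []
PUSH -33 : [-33]
DUP      : [-33, -33]
POP      : [-33]
DUP      : [-33, -33]
SWAP     : [-33, -33]
ADD      : [-66]
DUP      : [-66, -66]
PUSH 41  : [-66, -66, 41]
ADD      : [-66, -25]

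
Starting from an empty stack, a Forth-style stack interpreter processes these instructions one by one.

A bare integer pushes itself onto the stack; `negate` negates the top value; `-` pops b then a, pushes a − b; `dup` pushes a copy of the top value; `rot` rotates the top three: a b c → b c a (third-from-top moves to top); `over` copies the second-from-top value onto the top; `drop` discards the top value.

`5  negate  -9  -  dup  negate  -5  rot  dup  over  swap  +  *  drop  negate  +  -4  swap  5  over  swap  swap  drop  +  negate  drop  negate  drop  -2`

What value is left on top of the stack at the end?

5       5
negate  -5
-9      -5 -9
-       4
dup     4 4
negate  4 -4
-5      4 -4 -5
rot     -4 -5 4
dup     -4 -5 4 4
over    -4 -5 4 4 4
swap    -4 -5 4 4 4
+       -4 -5 4 8
*       -4 -5 32
drop    -4 -5
negate  -4 5
+       1
-4      1 -4
swap    -4 1
5       -4 1 5
over    -4 1 5 1
swap    -4 1 1 5
swap    -4 1 5 1
drop    -4 1 5
+       -4 6
negate  -4 -6
drop    -4
negate  4
drop    (empty)
-2      -2

-2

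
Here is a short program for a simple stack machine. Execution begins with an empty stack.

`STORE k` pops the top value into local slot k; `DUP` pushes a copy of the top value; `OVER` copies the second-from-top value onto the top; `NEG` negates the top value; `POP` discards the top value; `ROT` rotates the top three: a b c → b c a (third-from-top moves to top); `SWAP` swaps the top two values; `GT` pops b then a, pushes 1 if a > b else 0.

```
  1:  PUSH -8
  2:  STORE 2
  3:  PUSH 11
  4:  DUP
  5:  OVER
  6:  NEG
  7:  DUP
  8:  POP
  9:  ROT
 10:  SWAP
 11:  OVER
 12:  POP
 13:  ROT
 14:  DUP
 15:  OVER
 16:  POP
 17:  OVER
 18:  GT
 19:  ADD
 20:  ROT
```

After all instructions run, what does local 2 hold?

-8

PUSH -8 -> -8
STORE 2 -> (empty)
PUSH 11 -> 11
DUP     -> 11 11
OVER    -> 11 11 11
NEG     -> 11 11 -11
DUP     -> 11 11 -11 -11
POP     -> 11 11 -11
ROT     -> 11 -11 11
SWAP    -> 11 11 -11
OVER    -> 11 11 -11 11
POP     -> 11 11 -11
ROT     -> 11 -11 11
DUP     -> 11 -11 11 11
OVER    -> 11 -11 11 11 11
POP     -> 11 -11 11 11
OVER    -> 11 -11 11 11 11
GT      -> 11 -11 11 0
ADD     -> 11 -11 11
ROT     -> -11 11 11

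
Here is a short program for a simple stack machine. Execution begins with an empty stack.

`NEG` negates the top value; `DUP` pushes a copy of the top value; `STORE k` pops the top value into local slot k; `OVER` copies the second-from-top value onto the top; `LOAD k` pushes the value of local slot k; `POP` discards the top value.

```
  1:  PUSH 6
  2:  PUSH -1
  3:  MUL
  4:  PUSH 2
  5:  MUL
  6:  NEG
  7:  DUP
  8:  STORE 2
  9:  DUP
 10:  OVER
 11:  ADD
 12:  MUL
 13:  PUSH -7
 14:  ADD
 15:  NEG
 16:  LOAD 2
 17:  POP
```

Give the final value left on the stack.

-281

PUSH 6  → 6
PUSH -1 → 6 -1
MUL     → -6
PUSH 2  → -6 2
MUL     → -12
NEG     → 12
DUP     → 12 12
STORE 2 → 12
DUP     → 12 12
OVER    → 12 12 12
ADD     → 12 24
MUL     → 288
PUSH -7 → 288 -7
ADD     → 281
NEG     → -281
LOAD 2  → -281 12
POP     → -281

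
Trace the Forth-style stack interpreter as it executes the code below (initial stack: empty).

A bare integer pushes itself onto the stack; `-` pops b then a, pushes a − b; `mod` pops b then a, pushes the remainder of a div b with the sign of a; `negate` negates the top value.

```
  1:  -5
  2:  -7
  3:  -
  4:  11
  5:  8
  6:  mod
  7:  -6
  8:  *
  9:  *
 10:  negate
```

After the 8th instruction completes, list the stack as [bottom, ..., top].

-5   [-5]
-7   [-5, -7]
-    [2]
11   [2, 11]
8    [2, 11, 8]
mod  [2, 3]
-6   [2, 3, -6]
*    [2, -18]

[2, -18]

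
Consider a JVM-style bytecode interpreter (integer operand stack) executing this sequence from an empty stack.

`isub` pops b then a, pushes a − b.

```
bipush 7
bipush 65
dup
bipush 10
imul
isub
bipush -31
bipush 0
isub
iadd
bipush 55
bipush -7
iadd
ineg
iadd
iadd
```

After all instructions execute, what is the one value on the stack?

-657

bipush 7    7
bipush 65   7 65
dup         7 65 65
bipush 10   7 65 65 10
imul        7 65 650
isub        7 -585
bipush -31  7 -585 -31
bipush 0    7 -585 -31 0
isub        7 -585 -31
iadd        7 -616
bipush 55   7 -616 55
bipush -7   7 -616 55 -7
iadd        7 -616 48
ineg        7 -616 -48
iadd        7 -664
iadd        -657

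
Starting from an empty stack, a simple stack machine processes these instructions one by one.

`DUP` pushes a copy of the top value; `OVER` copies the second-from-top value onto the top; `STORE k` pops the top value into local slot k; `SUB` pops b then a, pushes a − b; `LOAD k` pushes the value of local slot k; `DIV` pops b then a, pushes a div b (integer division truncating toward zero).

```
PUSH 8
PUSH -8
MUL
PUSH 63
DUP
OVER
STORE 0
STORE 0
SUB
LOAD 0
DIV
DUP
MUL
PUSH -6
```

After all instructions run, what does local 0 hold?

PUSH 8   [8]
PUSH -8  [8, -8]
MUL      [-64]
PUSH 63  [-64, 63]
DUP      [-64, 63, 63]
OVER     [-64, 63, 63, 63]
STORE 0  [-64, 63, 63]
STORE 0  [-64, 63]
SUB      [-127]
LOAD 0   [-127, 63]
DIV      [-2]
DUP      [-2, -2]
MUL      [4]
PUSH -6  [4, -6]

63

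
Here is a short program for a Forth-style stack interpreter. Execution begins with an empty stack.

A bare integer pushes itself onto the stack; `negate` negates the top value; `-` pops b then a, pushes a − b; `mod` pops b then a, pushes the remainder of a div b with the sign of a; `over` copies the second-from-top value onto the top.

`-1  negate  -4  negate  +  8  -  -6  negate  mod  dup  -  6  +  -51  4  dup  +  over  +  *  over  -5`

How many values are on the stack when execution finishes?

-1     → -1
negate → 1
-4     → 1 -4
negate → 1 4
+      → 5
8      → 5 8
-      → -3
-6     → -3 -6
negate → -3 6
mod    → -3
dup    → -3 -3
-      → 0
6      → 0 6
+      → 6
-51    → 6 -51
4      → 6 -51 4
dup    → 6 -51 4 4
+      → 6 -51 8
over   → 6 -51 8 -51
+      → 6 -51 -43
*      → 6 2193
over   → 6 2193 6
-5     → 6 2193 6 -5

4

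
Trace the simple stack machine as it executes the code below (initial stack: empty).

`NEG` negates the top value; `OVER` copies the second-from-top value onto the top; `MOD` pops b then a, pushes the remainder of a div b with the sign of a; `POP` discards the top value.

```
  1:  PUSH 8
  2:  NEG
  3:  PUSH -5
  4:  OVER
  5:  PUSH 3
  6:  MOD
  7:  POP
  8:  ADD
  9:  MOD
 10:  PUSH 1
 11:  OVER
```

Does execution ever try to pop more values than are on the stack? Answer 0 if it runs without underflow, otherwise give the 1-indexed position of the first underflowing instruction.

9

PUSH 8   8
NEG      -8
PUSH -5  -8 -5
OVER     -8 -5 -8
PUSH 3   -8 -5 -8 3
MOD      -8 -5 -2
POP      -8 -5
ADD      -13
MOD  — needs 2 operands, stack has 1 → underflow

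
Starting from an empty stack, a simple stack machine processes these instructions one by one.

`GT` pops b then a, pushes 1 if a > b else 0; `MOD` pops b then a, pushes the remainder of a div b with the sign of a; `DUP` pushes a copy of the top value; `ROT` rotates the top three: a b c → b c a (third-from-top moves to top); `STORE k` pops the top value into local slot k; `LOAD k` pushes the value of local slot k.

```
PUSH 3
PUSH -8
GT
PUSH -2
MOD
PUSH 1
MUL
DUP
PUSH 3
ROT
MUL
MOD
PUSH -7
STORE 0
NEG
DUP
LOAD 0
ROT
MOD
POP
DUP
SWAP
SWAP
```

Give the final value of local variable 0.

PUSH 3  → 3
PUSH -8 → 3 -8
GT      → 1
PUSH -2 → 1 -2
MOD     → 1
PUSH 1  → 1 1
MUL     → 1
DUP     → 1 1
PUSH 3  → 1 1 3
ROT     → 1 3 1
MUL     → 1 3
MOD     → 1
PUSH -7 → 1 -7
STORE 0 → 1
NEG     → -1
DUP     → -1 -1
LOAD 0  → -1 -1 -7
ROT     → -1 -7 -1
MOD     → -1 0
POP     → -1
DUP     → -1 -1
SWAP    → -1 -1
SWAP    → -1 -1

-7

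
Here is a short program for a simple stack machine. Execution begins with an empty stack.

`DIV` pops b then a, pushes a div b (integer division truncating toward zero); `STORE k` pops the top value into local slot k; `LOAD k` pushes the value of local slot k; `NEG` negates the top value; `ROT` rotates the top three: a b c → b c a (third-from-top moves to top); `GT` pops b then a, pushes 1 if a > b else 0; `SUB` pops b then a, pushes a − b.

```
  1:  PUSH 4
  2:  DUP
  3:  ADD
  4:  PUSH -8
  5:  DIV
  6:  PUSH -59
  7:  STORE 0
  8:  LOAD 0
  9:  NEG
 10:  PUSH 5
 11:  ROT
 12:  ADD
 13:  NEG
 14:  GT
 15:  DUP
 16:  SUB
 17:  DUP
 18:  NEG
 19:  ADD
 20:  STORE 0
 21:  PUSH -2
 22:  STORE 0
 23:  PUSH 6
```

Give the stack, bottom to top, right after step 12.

[59, 4]

PUSH 4   -> 4
DUP      -> 4 4
ADD      -> 8
PUSH -8  -> 8 -8
DIV      -> -1
PUSH -59 -> -1 -59
STORE 0  -> -1
LOAD 0   -> -1 -59
NEG      -> -1 59
PUSH 5   -> -1 59 5
ROT      -> 59 5 -1
ADD      -> 59 4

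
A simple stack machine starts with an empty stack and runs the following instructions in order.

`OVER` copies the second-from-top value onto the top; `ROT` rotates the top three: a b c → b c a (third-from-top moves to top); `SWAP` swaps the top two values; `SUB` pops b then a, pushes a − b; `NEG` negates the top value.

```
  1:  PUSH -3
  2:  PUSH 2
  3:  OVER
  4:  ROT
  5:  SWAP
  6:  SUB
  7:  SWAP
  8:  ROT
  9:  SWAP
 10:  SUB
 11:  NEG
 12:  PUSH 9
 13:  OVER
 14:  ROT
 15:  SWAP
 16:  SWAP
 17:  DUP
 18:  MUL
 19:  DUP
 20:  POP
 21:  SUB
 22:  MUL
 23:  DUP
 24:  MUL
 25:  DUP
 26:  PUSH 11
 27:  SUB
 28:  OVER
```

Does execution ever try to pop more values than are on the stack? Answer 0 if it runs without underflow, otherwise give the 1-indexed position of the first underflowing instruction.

8

PUSH -3  [-3]
PUSH 2   [-3, 2]
OVER     [-3, 2, -3]
ROT      [2, -3, -3]
SWAP     [2, -3, -3]
SUB      [2, 0]
SWAP     [0, 2]
ROT  — needs 3 operands, stack has 2 → underflow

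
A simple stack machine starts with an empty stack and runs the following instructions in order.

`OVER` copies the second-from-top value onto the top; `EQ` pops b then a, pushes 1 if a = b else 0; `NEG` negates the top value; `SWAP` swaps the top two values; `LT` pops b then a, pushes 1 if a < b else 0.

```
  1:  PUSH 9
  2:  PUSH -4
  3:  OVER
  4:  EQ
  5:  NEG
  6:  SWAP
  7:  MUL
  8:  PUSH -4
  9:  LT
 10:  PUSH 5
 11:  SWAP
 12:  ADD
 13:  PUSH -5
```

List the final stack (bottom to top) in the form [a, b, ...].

[5, -5]

PUSH 9  -> 9
PUSH -4 -> 9 -4
OVER    -> 9 -4 9
EQ      -> 9 0
NEG     -> 9 0
SWAP    -> 0 9
MUL     -> 0
PUSH -4 -> 0 -4
LT      -> 0
PUSH 5  -> 0 5
SWAP    -> 5 0
ADD     -> 5
PUSH -5 -> 5 -5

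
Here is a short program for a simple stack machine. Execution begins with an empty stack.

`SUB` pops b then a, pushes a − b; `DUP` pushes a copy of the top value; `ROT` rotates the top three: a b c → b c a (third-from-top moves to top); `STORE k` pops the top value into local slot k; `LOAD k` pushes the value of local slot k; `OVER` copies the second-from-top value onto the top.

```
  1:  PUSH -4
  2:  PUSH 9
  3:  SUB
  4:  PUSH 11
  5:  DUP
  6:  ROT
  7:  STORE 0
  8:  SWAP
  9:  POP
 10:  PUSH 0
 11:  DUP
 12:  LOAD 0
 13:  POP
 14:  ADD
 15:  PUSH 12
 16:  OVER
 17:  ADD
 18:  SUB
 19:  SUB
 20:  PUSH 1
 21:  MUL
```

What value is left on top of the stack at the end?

PUSH -4 : -4
PUSH 9  : -4 9
SUB     : -13
PUSH 11 : -13 11
DUP     : -13 11 11
ROT     : 11 11 -13
STORE 0 : 11 11
SWAP    : 11 11
POP     : 11
PUSH 0  : 11 0
DUP     : 11 0 0
LOAD 0  : 11 0 0 -13
POP     : 11 0 0
ADD     : 11 0
PUSH 12 : 11 0 12
OVER    : 11 0 12 0
ADD     : 11 0 12
SUB     : 11 -12
SUB     : 23
PUSH 1  : 23 1
MUL     : 23

23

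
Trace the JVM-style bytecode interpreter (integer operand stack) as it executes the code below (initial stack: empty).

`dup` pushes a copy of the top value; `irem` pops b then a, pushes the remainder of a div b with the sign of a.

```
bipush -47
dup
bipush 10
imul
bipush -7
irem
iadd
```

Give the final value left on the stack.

bipush -47  -47
dup         -47 -47
bipush 10   -47 -47 10
imul        -47 -470
bipush -7   -47 -470 -7
irem        -47 -1
iadd        -48

-48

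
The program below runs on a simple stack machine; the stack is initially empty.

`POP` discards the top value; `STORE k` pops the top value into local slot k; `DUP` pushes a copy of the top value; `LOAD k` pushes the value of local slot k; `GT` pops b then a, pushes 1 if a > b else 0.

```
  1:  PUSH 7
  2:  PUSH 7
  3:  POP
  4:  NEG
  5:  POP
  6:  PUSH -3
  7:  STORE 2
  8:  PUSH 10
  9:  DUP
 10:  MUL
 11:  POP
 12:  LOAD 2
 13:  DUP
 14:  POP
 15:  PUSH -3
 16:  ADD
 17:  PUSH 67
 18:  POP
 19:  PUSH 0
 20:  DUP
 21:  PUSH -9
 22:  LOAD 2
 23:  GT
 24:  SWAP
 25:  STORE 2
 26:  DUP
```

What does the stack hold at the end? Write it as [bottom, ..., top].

[-6, 0, 0, 0]

PUSH 7  → [7]
PUSH 7  → [7, 7]
POP     → [7]
NEG     → [-7]
POP     → []
PUSH -3 → [-3]
STORE 2 → []
PUSH 10 → [10]
DUP     → [10, 10]
MUL     → [100]
POP     → []
LOAD 2  → [-3]
DUP     → [-3, -3]
POP     → [-3]
PUSH -3 → [-3, -3]
ADD     → [-6]
PUSH 67 → [-6, 67]
POP     → [-6]
PUSH 0  → [-6, 0]
DUP     → [-6, 0, 0]
PUSH -9 → [-6, 0, 0, -9]
LOAD 2  → [-6, 0, 0, -9, -3]
GT      → [-6, 0, 0, 0]
SWAP    → [-6, 0, 0, 0]
STORE 2 → [-6, 0, 0]
DUP     → [-6, 0, 0, 0]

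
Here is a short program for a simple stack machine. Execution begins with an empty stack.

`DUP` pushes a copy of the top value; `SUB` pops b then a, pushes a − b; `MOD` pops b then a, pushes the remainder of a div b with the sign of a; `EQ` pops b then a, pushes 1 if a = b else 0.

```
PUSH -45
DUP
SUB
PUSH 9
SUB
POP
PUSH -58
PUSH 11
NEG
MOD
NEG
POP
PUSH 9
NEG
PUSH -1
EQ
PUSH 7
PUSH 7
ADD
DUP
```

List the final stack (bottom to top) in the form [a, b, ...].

[0, 14, 14]

PUSH -45 -> -45
DUP      -> -45 -45
SUB      -> 0
PUSH 9   -> 0 9
SUB      -> -9
POP      -> (empty)
PUSH -58 -> -58
PUSH 11  -> -58 11
NEG      -> -58 -11
MOD      -> -3
NEG      -> 3
POP      -> (empty)
PUSH 9   -> 9
NEG      -> -9
PUSH -1  -> -9 -1
EQ       -> 0
PUSH 7   -> 0 7
PUSH 7   -> 0 7 7
ADD      -> 0 14
DUP      -> 0 14 14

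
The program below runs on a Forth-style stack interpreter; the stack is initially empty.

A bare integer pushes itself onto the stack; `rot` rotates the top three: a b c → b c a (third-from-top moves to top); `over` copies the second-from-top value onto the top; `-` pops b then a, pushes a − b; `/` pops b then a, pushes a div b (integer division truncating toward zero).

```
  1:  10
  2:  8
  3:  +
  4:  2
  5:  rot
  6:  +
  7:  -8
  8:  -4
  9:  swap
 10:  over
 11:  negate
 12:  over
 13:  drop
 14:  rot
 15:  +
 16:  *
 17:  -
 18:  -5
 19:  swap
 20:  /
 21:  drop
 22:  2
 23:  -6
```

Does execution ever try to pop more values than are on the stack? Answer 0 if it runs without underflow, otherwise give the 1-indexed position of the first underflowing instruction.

5

10 → [10]
8  → [10, 8]
+  → [18]
2  → [18, 2]
rot  — needs 3 operands, stack has 2 → underflow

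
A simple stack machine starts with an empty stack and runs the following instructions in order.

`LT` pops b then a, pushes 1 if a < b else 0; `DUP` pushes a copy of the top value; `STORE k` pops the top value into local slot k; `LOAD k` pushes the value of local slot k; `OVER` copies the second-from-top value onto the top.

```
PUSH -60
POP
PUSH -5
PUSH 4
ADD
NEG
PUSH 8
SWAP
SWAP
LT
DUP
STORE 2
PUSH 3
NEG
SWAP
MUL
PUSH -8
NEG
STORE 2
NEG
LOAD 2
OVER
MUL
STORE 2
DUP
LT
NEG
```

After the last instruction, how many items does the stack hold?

1

PUSH -60 -> [-60]
POP      -> []
PUSH -5  -> [-5]
PUSH 4   -> [-5, 4]
ADD      -> [-1]
NEG      -> [1]
PUSH 8   -> [1, 8]
SWAP     -> [8, 1]
SWAP     -> [1, 8]
LT       -> [1]
DUP      -> [1, 1]
STORE 2  -> [1]
PUSH 3   -> [1, 3]
NEG      -> [1, -3]
SWAP     -> [-3, 1]
MUL      -> [-3]
PUSH -8  -> [-3, -8]
NEG      -> [-3, 8]
STORE 2  -> [-3]
NEG      -> [3]
LOAD 2   -> [3, 8]
OVER     -> [3, 8, 3]
MUL      -> [3, 24]
STORE 2  -> [3]
DUP      -> [3, 3]
LT       -> [0]
NEG      -> [0]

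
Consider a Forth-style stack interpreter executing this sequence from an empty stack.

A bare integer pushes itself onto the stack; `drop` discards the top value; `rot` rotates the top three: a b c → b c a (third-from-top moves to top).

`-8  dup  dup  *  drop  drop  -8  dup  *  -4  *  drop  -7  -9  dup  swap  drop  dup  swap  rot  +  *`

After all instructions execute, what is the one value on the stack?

-8   : [-8]
dup  : [-8, -8]
dup  : [-8, -8, -8]
*    : [-8, 64]
drop : [-8]
drop : []
-8   : [-8]
dup  : [-8, -8]
*    : [64]
-4   : [64, -4]
*    : [-256]
drop : []
-7   : [-7]
-9   : [-7, -9]
dup  : [-7, -9, -9]
swap : [-7, -9, -9]
drop : [-7, -9]
dup  : [-7, -9, -9]
swap : [-7, -9, -9]
rot  : [-9, -9, -7]
+    : [-9, -16]
*    : [144]

144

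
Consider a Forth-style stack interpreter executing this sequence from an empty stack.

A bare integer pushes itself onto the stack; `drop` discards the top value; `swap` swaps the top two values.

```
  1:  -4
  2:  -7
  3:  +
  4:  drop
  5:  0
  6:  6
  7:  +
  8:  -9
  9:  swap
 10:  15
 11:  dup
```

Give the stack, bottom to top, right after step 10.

-4    -4
-7    -4 -7
+     -11
drop  (empty)
0     0
6     0 6
+     6
-9    6 -9
swap  -9 6
15    -9 6 15

[-9, 6, 15]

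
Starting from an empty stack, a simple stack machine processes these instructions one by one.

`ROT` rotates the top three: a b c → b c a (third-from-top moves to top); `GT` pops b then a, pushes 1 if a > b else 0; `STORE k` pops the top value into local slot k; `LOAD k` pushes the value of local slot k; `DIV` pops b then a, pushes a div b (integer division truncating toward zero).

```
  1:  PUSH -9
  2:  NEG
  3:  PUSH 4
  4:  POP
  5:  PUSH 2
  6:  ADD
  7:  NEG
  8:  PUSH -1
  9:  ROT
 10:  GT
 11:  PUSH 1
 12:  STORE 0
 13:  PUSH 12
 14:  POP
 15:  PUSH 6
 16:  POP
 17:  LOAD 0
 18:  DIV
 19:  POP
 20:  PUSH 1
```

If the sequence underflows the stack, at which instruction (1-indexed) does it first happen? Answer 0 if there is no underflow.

PUSH -9 → [-9]
NEG     → [9]
PUSH 4  → [9, 4]
POP     → [9]
PUSH 2  → [9, 2]
ADD     → [11]
NEG     → [-11]
PUSH -1 → [-11, -1]
ROT  — needs 3 operands, stack has 2 → underflow

9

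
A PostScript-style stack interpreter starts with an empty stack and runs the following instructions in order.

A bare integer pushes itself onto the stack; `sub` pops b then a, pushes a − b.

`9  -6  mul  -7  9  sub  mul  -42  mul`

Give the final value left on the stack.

-36288

9   → 9
-6  → 9 -6
mul → -54
-7  → -54 -7
9   → -54 -7 9
sub → -54 -16
mul → 864
-42 → 864 -42
mul → -36288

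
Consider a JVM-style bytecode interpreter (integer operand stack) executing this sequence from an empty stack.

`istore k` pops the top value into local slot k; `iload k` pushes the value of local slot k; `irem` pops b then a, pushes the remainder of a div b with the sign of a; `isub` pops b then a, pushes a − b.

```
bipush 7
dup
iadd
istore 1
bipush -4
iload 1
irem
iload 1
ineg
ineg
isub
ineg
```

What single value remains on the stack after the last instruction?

18

bipush 7  → 7
dup       → 7 7
iadd      → 14
istore 1  → (empty)
bipush -4 → -4
iload 1   → -4 14
irem      → -4
iload 1   → -4 14
ineg      → -4 -14
ineg      → -4 14
isub      → -18
ineg      → 18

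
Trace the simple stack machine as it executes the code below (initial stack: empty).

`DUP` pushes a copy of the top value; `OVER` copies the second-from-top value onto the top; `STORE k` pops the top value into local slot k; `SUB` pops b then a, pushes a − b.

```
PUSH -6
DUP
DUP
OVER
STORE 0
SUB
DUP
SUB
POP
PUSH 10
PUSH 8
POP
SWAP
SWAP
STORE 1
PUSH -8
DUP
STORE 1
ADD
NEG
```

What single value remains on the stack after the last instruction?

PUSH -6  [-6]
DUP      [-6, -6]
DUP      [-6, -6, -6]
OVER     [-6, -6, -6, -6]
STORE 0  [-6, -6, -6]
SUB      [-6, 0]
DUP      [-6, 0, 0]
SUB      [-6, 0]
POP      [-6]
PUSH 10  [-6, 10]
PUSH 8   [-6, 10, 8]
POP      [-6, 10]
SWAP     [10, -6]
SWAP     [-6, 10]
STORE 1  [-6]
PUSH -8  [-6, -8]
DUP      [-6, -8, -8]
STORE 1  [-6, -8]
ADD      [-14]
NEG      [14]

14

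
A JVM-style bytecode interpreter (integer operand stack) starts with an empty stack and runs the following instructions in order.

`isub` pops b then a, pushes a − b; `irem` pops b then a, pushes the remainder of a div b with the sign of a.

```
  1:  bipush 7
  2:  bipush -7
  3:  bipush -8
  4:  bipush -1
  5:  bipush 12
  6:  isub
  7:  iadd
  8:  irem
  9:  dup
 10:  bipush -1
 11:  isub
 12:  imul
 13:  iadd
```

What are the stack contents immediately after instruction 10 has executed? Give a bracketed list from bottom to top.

[7, -7, -7, -1]

bipush 7  : 7
bipush -7 : 7 -7
bipush -8 : 7 -7 -8
bipush -1 : 7 -7 -8 -1
bipush 12 : 7 -7 -8 -1 12
isub      : 7 -7 -8 -13
iadd      : 7 -7 -21
irem      : 7 -7
dup       : 7 -7 -7
bipush -1 : 7 -7 -7 -1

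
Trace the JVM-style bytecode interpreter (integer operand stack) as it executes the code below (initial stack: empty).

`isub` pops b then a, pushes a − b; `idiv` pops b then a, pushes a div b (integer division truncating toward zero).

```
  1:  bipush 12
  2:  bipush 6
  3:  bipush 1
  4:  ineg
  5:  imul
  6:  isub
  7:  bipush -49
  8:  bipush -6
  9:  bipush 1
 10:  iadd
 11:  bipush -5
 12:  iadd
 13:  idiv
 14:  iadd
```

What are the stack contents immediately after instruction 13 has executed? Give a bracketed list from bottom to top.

bipush 12  : [12]
bipush 6   : [12, 6]
bipush 1   : [12, 6, 1]
ineg       : [12, 6, -1]
imul       : [12, -6]
isub       : [18]
bipush -49 : [18, -49]
bipush -6  : [18, -49, -6]
bipush 1   : [18, -49, -6, 1]
iadd       : [18, -49, -5]
bipush -5  : [18, -49, -5, -5]
iadd       : [18, -49, -10]
idiv       : [18, 4]

[18, 4]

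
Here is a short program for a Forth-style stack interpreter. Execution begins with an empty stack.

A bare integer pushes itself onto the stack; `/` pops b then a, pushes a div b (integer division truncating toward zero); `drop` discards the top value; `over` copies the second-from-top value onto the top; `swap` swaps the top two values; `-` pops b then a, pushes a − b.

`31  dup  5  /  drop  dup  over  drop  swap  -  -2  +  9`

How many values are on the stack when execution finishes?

2

31    31
dup   31 31
5     31 31 5
/     31 6
drop  31
dup   31 31
over  31 31 31
drop  31 31
swap  31 31
-     0
-2    0 -2
+     -2
9     -2 9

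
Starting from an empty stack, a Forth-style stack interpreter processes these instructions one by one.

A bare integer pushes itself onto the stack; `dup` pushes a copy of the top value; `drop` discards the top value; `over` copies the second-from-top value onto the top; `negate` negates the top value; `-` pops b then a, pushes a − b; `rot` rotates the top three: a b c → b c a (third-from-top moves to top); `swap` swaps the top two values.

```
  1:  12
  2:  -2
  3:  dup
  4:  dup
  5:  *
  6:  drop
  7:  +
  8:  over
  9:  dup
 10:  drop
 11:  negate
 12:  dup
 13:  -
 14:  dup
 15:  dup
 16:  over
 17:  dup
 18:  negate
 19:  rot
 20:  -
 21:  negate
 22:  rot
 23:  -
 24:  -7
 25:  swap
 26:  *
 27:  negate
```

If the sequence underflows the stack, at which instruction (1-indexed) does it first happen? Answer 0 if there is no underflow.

12   : [12]
-2   : [12, -2]
dup  : [12, -2, -2]
dup  : [12, -2, -2, -2]
*    : [12, -2, 4]
drop : [12, -2]
+    : [10]
over  — needs 2 operands, stack has 1 → underflow

8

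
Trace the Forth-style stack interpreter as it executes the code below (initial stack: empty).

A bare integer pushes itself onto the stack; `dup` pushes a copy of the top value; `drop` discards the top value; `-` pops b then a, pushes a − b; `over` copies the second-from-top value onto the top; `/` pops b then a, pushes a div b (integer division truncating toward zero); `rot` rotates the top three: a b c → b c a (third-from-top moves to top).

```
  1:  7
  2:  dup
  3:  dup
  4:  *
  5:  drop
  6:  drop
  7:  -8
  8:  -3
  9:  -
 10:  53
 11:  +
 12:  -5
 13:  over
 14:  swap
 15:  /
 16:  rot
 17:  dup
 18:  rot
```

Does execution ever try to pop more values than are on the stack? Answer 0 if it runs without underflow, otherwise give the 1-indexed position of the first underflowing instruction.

16

7     7
dup   7 7
dup   7 7 7
*     7 49
drop  7
drop  (empty)
-8    -8
-3    -8 -3
-     -5
53    -5 53
+     48
-5    48 -5
over  48 -5 48
swap  48 48 -5
/     48 -9
rot  — needs 3 operands, stack has 2 → underflow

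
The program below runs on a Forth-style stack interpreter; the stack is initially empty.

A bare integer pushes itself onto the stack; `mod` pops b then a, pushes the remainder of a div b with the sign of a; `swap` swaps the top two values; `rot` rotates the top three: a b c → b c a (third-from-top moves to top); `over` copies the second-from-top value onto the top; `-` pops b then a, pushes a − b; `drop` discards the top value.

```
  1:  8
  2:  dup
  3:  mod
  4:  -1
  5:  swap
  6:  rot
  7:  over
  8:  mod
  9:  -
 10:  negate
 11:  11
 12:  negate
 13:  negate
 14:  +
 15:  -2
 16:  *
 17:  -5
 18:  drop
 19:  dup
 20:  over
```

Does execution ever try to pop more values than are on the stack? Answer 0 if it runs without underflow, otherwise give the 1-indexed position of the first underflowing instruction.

8    -> 8
dup  -> 8 8
mod  -> 0
-1   -> 0 -1
swap -> -1 0
rot  — needs 3 operands, stack has 2 → underflow

6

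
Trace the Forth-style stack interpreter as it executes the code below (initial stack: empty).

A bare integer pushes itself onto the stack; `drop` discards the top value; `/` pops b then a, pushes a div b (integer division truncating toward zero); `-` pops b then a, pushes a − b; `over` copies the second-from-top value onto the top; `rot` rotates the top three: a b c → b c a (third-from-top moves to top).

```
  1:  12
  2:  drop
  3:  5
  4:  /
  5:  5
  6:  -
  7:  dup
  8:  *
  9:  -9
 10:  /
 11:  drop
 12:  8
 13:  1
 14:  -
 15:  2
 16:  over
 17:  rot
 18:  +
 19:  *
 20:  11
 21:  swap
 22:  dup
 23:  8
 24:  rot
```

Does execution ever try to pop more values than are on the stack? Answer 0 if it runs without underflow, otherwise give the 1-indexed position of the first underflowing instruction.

12   : 12
drop : (empty)
5    : 5
/  — needs 2 operands, stack has 1 → underflow

4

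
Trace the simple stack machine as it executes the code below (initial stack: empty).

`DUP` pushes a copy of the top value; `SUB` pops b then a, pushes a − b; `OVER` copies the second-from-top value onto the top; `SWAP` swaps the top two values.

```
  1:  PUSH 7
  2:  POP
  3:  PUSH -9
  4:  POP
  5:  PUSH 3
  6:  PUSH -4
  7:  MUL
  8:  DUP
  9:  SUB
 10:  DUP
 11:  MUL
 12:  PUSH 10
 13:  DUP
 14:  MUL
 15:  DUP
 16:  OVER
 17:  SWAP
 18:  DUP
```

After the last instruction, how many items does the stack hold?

5

PUSH 7  -> 7
POP     -> (empty)
PUSH -9 -> -9
POP     -> (empty)
PUSH 3  -> 3
PUSH -4 -> 3 -4
MUL     -> -12
DUP     -> -12 -12
SUB     -> 0
DUP     -> 0 0
MUL     -> 0
PUSH 10 -> 0 10
DUP     -> 0 10 10
MUL     -> 0 100
DUP     -> 0 100 100
OVER    -> 0 100 100 100
SWAP    -> 0 100 100 100
DUP     -> 0 100 100 100 100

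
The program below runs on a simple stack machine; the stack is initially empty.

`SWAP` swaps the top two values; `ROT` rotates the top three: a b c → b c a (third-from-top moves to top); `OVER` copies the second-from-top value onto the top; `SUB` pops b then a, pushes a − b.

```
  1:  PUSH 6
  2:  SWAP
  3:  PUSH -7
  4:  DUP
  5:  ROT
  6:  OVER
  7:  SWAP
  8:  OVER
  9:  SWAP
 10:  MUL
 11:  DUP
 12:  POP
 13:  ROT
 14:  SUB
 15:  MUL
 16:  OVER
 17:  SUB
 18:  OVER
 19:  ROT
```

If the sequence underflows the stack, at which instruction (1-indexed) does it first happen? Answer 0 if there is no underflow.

2

PUSH 6 -> 6
SWAP  — needs 2 operands, stack has 1 → underflow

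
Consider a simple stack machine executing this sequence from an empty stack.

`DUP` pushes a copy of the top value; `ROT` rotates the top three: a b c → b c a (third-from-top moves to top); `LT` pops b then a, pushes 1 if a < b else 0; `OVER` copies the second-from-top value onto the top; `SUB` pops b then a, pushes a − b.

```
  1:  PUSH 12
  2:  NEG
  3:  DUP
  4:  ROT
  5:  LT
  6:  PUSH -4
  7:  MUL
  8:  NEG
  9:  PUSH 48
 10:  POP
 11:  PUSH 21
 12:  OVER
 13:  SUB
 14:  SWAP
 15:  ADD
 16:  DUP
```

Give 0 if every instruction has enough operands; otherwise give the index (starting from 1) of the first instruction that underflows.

4

PUSH 12 -> [12]
NEG     -> [-12]
DUP     -> [-12, -12]
ROT  — needs 3 operands, stack has 2 → underflow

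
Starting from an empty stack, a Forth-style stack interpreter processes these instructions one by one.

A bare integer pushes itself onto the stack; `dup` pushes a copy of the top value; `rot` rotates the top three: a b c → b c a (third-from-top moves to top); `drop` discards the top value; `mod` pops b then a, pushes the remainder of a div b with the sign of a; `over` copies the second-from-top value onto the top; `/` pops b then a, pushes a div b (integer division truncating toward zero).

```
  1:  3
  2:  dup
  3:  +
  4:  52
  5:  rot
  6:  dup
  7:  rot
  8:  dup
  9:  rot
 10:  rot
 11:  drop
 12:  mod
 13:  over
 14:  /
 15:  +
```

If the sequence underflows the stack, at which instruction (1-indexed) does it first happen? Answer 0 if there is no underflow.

5

3   -> 3
dup -> 3 3
+   -> 6
52  -> 6 52
rot  — needs 3 operands, stack has 2 → underflow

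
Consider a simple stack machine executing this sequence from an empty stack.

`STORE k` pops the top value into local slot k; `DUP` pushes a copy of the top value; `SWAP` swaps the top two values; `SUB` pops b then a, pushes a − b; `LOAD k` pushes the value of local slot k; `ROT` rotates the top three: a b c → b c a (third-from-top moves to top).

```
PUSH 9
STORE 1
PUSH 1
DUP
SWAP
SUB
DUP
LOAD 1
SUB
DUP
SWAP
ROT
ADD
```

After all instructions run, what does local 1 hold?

PUSH 9   [9]
STORE 1  []
PUSH 1   [1]
DUP      [1, 1]
SWAP     [1, 1]
SUB      [0]
DUP      [0, 0]
LOAD 1   [0, 0, 9]
SUB      [0, -9]
DUP      [0, -9, -9]
SWAP     [0, -9, -9]
ROT      [-9, -9, 0]
ADD      [-9, -9]

9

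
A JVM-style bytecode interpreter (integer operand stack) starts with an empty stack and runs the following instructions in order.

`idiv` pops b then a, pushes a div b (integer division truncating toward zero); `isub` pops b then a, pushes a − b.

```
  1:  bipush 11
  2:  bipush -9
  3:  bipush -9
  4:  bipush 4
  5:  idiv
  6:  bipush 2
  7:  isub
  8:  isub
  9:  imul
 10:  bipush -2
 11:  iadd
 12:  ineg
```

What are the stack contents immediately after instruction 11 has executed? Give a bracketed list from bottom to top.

bipush 11 : 11
bipush -9 : 11 -9
bipush -9 : 11 -9 -9
bipush 4  : 11 -9 -9 4
idiv      : 11 -9 -2
bipush 2  : 11 -9 -2 2
isub      : 11 -9 -4
isub      : 11 -5
imul      : -55
bipush -2 : -55 -2
iadd      : -57

[-57]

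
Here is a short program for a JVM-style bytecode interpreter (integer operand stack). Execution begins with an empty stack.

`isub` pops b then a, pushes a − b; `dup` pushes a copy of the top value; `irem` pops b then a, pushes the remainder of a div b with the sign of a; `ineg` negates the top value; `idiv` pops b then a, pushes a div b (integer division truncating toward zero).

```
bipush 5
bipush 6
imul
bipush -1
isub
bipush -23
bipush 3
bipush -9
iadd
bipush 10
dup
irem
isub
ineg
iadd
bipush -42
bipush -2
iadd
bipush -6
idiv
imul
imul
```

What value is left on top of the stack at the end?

-3689

bipush 5   -> 5
bipush 6   -> 5 6
imul       -> 30
bipush -1  -> 30 -1
isub       -> 31
bipush -23 -> 31 -23
bipush 3   -> 31 -23 3
bipush -9  -> 31 -23 3 -9
iadd       -> 31 -23 -6
bipush 10  -> 31 -23 -6 10
dup        -> 31 -23 -6 10 10
irem       -> 31 -23 -6 0
isub       -> 31 -23 -6
ineg       -> 31 -23 6
iadd       -> 31 -17
bipush -42 -> 31 -17 -42
bipush -2  -> 31 -17 -42 -2
iadd       -> 31 -17 -44
bipush -6  -> 31 -17 -44 -6
idiv       -> 31 -17 7
imul       -> 31 -119
imul       -> -3689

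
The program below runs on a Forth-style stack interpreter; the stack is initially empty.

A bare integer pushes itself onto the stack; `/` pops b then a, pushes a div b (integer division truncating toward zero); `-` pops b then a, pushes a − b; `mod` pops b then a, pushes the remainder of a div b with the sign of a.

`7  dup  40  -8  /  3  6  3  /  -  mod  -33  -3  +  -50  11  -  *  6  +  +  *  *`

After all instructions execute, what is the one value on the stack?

107898

7   : 7
dup : 7 7
40  : 7 7 40
-8  : 7 7 40 -8
/   : 7 7 -5
3   : 7 7 -5 3
6   : 7 7 -5 3 6
3   : 7 7 -5 3 6 3
/   : 7 7 -5 3 2
-   : 7 7 -5 1
mod : 7 7 0
-33 : 7 7 0 -33
-3  : 7 7 0 -33 -3
+   : 7 7 0 -36
-50 : 7 7 0 -36 -50
11  : 7 7 0 -36 -50 11
-   : 7 7 0 -36 -61
*   : 7 7 0 2196
6   : 7 7 0 2196 6
+   : 7 7 0 2202
+   : 7 7 2202
*   : 7 15414
*   : 107898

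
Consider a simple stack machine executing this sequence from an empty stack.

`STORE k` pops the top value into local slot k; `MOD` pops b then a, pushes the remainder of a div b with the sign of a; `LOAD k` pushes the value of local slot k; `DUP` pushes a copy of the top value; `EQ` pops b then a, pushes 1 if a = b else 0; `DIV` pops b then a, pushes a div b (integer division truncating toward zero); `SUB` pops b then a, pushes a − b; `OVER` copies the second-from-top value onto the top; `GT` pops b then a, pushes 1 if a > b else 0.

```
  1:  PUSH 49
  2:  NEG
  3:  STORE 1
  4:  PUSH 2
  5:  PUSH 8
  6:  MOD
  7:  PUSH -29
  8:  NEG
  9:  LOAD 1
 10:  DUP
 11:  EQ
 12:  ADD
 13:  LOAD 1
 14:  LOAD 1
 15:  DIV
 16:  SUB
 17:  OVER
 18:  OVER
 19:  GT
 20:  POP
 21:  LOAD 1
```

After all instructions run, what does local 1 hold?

PUSH 49  → [49]
NEG      → [-49]
STORE 1  → []
PUSH 2   → [2]
PUSH 8   → [2, 8]
MOD      → [2]
PUSH -29 → [2, -29]
NEG      → [2, 29]
LOAD 1   → [2, 29, -49]
DUP      → [2, 29, -49, -49]
EQ       → [2, 29, 1]
ADD      → [2, 30]
LOAD 1   → [2, 30, -49]
LOAD 1   → [2, 30, -49, -49]
DIV      → [2, 30, 1]
SUB      → [2, 29]
OVER     → [2, 29, 2]
OVER     → [2, 29, 2, 29]
GT       → [2, 29, 0]
POP      → [2, 29]
LOAD 1   → [2, 29, -49]

-49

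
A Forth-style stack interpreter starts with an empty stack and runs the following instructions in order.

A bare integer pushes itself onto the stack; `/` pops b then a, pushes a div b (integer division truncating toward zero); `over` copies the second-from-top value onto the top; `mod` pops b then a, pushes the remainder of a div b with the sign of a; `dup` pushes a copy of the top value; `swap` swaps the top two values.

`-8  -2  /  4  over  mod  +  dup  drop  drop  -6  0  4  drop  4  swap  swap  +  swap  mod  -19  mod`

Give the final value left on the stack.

4

-8   : [-8]
-2   : [-8, -2]
/    : [4]
4    : [4, 4]
over : [4, 4, 4]
mod  : [4, 0]
+    : [4]
dup  : [4, 4]
drop : [4]
drop : []
-6   : [-6]
0    : [-6, 0]
4    : [-6, 0, 4]
drop : [-6, 0]
4    : [-6, 0, 4]
swap : [-6, 4, 0]
swap : [-6, 0, 4]
+    : [-6, 4]
swap : [4, -6]
mod  : [4]
-19  : [4, -19]
mod  : [4]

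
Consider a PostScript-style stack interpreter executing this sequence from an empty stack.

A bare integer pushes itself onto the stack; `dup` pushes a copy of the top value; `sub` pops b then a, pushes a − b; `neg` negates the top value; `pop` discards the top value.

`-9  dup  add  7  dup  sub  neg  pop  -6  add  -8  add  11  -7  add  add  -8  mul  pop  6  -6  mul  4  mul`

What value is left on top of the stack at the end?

-9  -> [-9]
dup -> [-9, -9]
add -> [-18]
7   -> [-18, 7]
dup -> [-18, 7, 7]
sub -> [-18, 0]
neg -> [-18, 0]
pop -> [-18]
-6  -> [-18, -6]
add -> [-24]
-8  -> [-24, -8]
add -> [-32]
11  -> [-32, 11]
-7  -> [-32, 11, -7]
add -> [-32, 4]
add -> [-28]
-8  -> [-28, -8]
mul -> [224]
pop -> []
6   -> [6]
-6  -> [6, -6]
mul -> [-36]
4   -> [-36, 4]
mul -> [-144]

-144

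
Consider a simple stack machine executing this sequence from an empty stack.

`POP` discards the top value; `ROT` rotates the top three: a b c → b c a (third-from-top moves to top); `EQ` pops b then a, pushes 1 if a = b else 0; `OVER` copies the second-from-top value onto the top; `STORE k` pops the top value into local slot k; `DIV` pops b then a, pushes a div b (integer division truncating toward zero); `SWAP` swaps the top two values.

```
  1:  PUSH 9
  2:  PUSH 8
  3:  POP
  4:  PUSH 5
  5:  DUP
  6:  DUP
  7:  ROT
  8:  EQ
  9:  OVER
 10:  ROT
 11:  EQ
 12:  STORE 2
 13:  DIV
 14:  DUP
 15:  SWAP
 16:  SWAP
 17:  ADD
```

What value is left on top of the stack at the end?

18

PUSH 9   [9]
PUSH 8   [9, 8]
POP      [9]
PUSH 5   [9, 5]
DUP      [9, 5, 5]
DUP      [9, 5, 5, 5]
ROT      [9, 5, 5, 5]
EQ       [9, 5, 1]
OVER     [9, 5, 1, 5]
ROT      [9, 1, 5, 5]
EQ       [9, 1, 1]
STORE 2  [9, 1]
DIV      [9]
DUP      [9, 9]
SWAP     [9, 9]
SWAP     [9, 9]
ADD      [18]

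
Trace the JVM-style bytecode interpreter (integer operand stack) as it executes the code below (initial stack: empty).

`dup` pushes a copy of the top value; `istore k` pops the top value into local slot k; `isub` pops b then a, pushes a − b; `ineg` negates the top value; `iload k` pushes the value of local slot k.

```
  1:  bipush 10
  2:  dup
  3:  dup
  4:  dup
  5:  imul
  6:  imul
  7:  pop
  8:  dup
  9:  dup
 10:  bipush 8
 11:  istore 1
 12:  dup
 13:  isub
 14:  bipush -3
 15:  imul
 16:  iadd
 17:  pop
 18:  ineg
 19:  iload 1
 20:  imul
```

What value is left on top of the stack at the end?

bipush 10  [10]
dup        [10, 10]
dup        [10, 10, 10]
dup        [10, 10, 10, 10]
imul       [10, 10, 100]
imul       [10, 1000]
pop        [10]
dup        [10, 10]
dup        [10, 10, 10]
bipush 8   [10, 10, 10, 8]
istore 1   [10, 10, 10]
dup        [10, 10, 10, 10]
isub       [10, 10, 0]
bipush -3  [10, 10, 0, -3]
imul       [10, 10, 0]
iadd       [10, 10]
pop        [10]
ineg       [-10]
iload 1    [-10, 8]
imul       [-80]

-80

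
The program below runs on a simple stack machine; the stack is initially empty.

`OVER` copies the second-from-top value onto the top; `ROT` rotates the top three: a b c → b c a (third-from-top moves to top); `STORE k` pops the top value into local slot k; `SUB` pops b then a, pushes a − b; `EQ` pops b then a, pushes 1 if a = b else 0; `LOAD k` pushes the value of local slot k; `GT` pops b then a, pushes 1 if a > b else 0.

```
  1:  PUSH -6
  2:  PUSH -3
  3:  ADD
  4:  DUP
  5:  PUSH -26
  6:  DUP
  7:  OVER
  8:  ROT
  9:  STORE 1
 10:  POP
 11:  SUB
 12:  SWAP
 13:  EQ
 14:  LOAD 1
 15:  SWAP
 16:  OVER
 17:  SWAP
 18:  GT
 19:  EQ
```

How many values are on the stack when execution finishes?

PUSH -6  -> -6
PUSH -3  -> -6 -3
ADD      -> -9
DUP      -> -9 -9
PUSH -26 -> -9 -9 -26
DUP      -> -9 -9 -26 -26
OVER     -> -9 -9 -26 -26 -26
ROT      -> -9 -9 -26 -26 -26
STORE 1  -> -9 -9 -26 -26
POP      -> -9 -9 -26
SUB      -> -9 17
SWAP     -> 17 -9
EQ       -> 0
LOAD 1   -> 0 -26
SWAP     -> -26 0
OVER     -> -26 0 -26
SWAP     -> -26 -26 0
GT       -> -26 0
EQ       -> 0

1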